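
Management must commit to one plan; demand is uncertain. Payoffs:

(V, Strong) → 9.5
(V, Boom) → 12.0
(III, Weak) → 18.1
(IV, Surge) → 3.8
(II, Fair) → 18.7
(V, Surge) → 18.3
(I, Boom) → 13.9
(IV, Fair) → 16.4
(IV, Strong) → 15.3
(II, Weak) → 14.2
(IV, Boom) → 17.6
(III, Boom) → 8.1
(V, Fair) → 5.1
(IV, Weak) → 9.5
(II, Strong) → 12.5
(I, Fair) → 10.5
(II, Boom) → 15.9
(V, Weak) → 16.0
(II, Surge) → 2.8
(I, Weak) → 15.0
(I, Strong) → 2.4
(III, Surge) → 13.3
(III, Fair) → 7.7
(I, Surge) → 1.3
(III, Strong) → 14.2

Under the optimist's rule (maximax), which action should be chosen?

Row maxima: I=15.0, II=18.7, III=18.1, IV=17.6, V=18.3
Best best-case = 18.7 → II.

II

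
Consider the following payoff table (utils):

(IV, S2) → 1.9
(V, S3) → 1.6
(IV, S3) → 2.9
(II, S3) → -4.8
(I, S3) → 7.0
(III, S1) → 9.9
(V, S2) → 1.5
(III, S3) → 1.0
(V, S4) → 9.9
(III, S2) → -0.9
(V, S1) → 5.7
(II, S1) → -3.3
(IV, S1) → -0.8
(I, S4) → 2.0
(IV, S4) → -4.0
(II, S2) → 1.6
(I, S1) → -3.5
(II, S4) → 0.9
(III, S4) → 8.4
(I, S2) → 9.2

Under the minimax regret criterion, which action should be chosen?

V

Column bests: S1=9.9, S2=9.2, S3=7.0, S4=9.9.
I regrets: 13.4, 0.0, 0.0, 7.9 → max 13.4
II regrets: 13.2, 7.6, 11.8, 9.0 → max 13.2
III regrets: 0.0, 10.1, 6.0, 1.5 → max 10.1
IV regrets: 10.7, 7.3, 4.1, 13.9 → max 13.9
V regrets: 4.2, 7.7, 5.4, 0.0 → max 7.7
Smallest max regret = 7.7 → V.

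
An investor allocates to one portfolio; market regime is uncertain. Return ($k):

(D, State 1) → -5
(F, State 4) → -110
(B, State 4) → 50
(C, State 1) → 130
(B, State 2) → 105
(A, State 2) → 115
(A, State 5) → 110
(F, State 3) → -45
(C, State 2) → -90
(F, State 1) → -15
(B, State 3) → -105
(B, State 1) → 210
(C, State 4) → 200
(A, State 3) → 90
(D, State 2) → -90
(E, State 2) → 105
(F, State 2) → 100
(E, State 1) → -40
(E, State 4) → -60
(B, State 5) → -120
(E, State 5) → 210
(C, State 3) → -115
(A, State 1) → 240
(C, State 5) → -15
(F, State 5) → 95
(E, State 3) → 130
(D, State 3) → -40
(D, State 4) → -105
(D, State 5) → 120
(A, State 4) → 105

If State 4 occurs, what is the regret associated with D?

Best payoff under State 4 is 200.
Regret = 200 − (-105) = 305.

305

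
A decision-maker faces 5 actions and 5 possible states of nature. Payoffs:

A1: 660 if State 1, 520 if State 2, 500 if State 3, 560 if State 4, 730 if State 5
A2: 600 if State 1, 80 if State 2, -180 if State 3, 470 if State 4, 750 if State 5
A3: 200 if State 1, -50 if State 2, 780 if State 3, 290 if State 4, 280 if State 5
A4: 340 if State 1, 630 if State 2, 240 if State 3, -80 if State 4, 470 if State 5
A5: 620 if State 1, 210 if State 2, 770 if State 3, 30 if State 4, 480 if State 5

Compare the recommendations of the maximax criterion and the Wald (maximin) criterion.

maximax → A3; maximin → A1 (disagree)

Row maxima: A1=730, A2=750, A3=780, A4=630, A5=770
Best best-case = 780 → A3.
Row minima: A1=500, A2=-180, A3=-50, A4=-80, A5=30
Best worst-case = 500 → A1.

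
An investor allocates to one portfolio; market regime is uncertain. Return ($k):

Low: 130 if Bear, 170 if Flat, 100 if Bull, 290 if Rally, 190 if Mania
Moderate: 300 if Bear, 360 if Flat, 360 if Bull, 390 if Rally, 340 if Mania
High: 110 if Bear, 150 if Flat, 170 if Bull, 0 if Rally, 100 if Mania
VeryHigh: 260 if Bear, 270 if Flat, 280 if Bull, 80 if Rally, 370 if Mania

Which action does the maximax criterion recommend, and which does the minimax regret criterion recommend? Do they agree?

maximax → Moderate; minimax regret → Moderate (agree)

Row maxima: Low=290, Moderate=390, High=170, VeryHigh=370
Best best-case = 390 → Moderate.
Column bests: Bear=300, Flat=360, Bull=360, Rally=390, Mania=370.
Low regrets: 170, 190, 260, 100, 180 → max 260
Moderate regrets: 0, 0, 0, 0, 30 → max 30
High regrets: 190, 210, 190, 390, 270 → max 390
VeryHigh regrets: 40, 90, 80, 310, 0 → max 310
Smallest max regret = 30 → Moderate.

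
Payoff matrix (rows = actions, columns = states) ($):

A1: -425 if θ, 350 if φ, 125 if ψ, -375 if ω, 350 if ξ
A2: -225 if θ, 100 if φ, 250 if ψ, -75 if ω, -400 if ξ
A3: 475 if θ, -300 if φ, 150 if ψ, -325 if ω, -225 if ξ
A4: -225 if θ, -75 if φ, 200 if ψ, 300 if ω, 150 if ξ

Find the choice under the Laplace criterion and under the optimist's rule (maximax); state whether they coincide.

Row averages: A1=5, A2=-70, A3=-45, A4=70
Highest average = 70 → A4.
Row maxima: A1=350, A2=250, A3=475, A4=300
Best best-case = 475 → A3.

laplace → A4; maximax → A3 (disagree)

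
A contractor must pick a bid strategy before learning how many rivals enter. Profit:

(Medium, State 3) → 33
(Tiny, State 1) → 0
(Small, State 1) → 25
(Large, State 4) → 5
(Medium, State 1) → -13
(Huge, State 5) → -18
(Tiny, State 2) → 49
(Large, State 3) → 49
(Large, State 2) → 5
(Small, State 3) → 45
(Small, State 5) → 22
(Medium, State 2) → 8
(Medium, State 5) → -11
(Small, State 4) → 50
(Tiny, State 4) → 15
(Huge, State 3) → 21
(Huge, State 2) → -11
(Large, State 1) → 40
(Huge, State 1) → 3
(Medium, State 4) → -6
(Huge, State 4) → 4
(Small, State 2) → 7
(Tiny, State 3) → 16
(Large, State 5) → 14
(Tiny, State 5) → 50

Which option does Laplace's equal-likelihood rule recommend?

Row averages: Tiny=26, Small=29.8, Medium=2.2, Large=22.6, Huge=-0.2
Highest average = 29.8 → Small.

Small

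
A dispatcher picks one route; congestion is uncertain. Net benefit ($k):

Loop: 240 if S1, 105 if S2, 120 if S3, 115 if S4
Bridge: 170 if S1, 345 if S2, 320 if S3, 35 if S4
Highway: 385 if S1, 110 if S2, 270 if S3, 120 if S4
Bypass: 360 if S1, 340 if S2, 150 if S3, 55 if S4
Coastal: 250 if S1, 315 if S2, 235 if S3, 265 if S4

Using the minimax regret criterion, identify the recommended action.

Coastal

Column bests: S1=385, S2=345, S3=320, S4=265.
Loop regrets: 145, 240, 200, 150 → max 240
Bridge regrets: 215, 0, 0, 230 → max 230
Highway regrets: 0, 235, 50, 145 → max 235
Bypass regrets: 25, 5, 170, 210 → max 210
Coastal regrets: 135, 30, 85, 0 → max 135
Smallest max regret = 135 → Coastal.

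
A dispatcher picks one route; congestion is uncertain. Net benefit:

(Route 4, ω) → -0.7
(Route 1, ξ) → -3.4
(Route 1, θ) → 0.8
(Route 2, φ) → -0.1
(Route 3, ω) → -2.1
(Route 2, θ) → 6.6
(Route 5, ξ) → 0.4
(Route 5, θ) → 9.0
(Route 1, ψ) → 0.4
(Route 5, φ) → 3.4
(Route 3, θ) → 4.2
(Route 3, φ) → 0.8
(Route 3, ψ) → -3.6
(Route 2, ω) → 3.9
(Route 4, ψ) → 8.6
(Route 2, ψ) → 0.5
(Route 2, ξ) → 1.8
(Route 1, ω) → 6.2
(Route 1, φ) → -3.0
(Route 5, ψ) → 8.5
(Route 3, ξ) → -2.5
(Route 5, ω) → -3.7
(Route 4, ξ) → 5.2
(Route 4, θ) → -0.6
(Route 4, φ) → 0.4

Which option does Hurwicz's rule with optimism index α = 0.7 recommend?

Route 4

Route 1: 0.7·6.2 + 0.3·(-3.4) = 3.32
Route 2: 0.7·6.6 + 0.3·(-0.1) = 4.59
Route 3: 0.7·4.2 + 0.3·(-3.6) = 1.86
Route 4: 0.7·8.6 + 0.3·(-0.7) = 5.81
Route 5: 0.7·9.0 + 0.3·(-3.7) = 5.19
Highest Hurwicz score = 5.81 → Route 4.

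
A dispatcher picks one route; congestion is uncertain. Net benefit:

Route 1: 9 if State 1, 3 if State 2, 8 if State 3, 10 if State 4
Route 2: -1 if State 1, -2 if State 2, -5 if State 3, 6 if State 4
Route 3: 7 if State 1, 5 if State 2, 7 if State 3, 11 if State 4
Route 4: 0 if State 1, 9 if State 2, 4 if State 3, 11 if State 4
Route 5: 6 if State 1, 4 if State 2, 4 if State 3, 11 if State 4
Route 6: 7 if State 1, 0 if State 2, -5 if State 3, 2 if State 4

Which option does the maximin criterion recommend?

Row minima: Route 1=3, Route 2=-5, Route 3=5, Route 4=0, Route 5=4, Route 6=-5
Best worst-case = 5 → Route 3.

Route 3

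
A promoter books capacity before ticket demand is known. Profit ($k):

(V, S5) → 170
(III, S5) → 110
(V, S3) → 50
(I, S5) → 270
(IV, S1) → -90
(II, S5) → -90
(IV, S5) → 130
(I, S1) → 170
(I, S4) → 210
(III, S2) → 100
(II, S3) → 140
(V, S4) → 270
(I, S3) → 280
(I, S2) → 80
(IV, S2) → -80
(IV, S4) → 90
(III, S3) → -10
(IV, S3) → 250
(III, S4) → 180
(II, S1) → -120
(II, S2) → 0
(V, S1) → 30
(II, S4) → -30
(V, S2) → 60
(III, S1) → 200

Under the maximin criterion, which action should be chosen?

I

Row minima: I=80, II=-120, III=-10, IV=-90, V=30
Best worst-case = 80 → I.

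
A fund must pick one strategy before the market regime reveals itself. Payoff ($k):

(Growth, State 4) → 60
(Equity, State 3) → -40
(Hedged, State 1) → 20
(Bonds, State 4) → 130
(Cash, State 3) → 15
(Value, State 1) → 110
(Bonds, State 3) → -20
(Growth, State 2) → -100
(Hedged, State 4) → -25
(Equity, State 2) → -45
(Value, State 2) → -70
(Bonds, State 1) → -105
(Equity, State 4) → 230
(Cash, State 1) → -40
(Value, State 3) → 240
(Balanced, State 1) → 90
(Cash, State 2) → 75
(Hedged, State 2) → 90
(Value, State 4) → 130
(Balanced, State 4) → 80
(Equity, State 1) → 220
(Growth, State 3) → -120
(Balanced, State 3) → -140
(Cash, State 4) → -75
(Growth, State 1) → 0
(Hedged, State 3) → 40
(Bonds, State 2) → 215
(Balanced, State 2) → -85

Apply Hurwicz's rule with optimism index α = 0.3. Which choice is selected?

Equity

Cash: 0.3·75 + 0.7·(-75) = -30
Equity: 0.3·230 + 0.7·(-45) = 37.5
Balanced: 0.3·90 + 0.7·(-140) = -71
Hedged: 0.3·90 + 0.7·(-25) = 9.5
Growth: 0.3·60 + 0.7·(-120) = -66
Value: 0.3·240 + 0.7·(-70) = 23
Bonds: 0.3·215 + 0.7·(-105) = -9
Highest Hurwicz score = 37.5 → Equity.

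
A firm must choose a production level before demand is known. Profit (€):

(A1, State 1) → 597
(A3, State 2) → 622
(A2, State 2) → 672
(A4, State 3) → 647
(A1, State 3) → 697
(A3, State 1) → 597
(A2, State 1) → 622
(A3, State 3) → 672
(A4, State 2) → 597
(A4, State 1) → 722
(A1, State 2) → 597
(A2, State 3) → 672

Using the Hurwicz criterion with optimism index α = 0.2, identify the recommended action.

A2

A1: 0.2·697 + 0.8·597 = 617
A2: 0.2·672 + 0.8·622 = 632
A3: 0.2·672 + 0.8·597 = 612
A4: 0.2·722 + 0.8·597 = 622
Highest Hurwicz score = 632 → A2.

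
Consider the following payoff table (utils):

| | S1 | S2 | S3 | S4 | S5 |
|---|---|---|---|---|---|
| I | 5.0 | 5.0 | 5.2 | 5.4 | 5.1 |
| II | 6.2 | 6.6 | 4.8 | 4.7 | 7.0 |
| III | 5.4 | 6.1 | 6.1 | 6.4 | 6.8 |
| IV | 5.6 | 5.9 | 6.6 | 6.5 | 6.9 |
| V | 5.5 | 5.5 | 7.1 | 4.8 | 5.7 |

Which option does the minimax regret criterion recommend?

Column bests: S1=6.2, S2=6.6, S3=7.1, S4=6.5, S5=7.0.
I regrets: 1.2, 1.6, 1.9, 1.1, 1.9 → max 1.9
II regrets: 0.0, 0.0, 2.3, 1.8, 0.0 → max 2.3
III regrets: 0.8, 0.5, 1.0, 0.1, 0.2 → max 1.0
IV regrets: 0.6, 0.7, 0.5, 0.0, 0.1 → max 0.7
V regrets: 0.7, 1.1, 0.0, 1.7, 1.3 → max 1.7
Smallest max regret = 0.7 → IV.

IV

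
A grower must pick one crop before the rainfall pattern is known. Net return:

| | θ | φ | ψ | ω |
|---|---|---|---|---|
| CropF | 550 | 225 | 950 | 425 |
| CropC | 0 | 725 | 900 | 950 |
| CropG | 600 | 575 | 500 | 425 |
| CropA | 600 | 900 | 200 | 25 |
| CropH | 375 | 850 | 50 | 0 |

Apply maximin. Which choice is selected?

CropG

Row minima: CropF=225, CropC=0, CropG=425, CropA=25, CropH=0
Best worst-case = 425 → CropG.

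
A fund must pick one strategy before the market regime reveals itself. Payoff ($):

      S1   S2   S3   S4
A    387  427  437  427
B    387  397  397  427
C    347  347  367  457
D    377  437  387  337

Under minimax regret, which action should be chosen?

Column bests: S1=387, S2=437, S3=437, S4=457.
A regrets: 0, 10, 0, 30 → max 30
B regrets: 0, 40, 40, 30 → max 40
C regrets: 40, 90, 70, 0 → max 90
D regrets: 10, 0, 50, 120 → max 120
Smallest max regret = 30 → A.

A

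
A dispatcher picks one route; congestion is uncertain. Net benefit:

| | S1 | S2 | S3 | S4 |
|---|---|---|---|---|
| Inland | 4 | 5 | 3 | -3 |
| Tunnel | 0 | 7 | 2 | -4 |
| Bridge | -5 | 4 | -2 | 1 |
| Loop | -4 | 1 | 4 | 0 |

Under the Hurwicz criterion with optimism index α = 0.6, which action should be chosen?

Inland: 0.6·5 + 0.4·(-3) = 1.8
Tunnel: 0.6·7 + 0.4·(-4) = 2.6
Bridge: 0.6·4 + 0.4·(-5) = 0.4
Loop: 0.6·4 + 0.4·(-4) = 0.8
Highest Hurwicz score = 2.6 → Tunnel.

Tunnel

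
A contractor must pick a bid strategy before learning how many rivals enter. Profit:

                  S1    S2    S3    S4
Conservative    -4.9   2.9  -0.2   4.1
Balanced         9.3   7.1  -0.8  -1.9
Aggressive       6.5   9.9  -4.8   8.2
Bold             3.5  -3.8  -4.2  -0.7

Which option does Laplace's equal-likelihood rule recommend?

Aggressive

Row averages: Conservative=0.475, Balanced=3.425, Aggressive=4.95, Bold=-1.3
Highest average = 4.95 → Aggressive.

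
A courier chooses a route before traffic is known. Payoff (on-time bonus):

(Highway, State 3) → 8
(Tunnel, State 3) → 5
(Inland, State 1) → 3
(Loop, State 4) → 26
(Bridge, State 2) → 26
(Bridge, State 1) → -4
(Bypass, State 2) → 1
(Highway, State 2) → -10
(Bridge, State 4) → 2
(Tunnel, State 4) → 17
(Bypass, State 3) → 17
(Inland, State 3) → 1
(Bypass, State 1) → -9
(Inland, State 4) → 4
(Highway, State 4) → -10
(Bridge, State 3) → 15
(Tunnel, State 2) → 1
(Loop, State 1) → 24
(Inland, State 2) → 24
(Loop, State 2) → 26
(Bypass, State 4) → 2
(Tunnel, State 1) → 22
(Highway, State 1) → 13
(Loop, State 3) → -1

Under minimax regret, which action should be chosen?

Column bests: State 1=24, State 2=26, State 3=17, State 4=26.
Tunnel regrets: 2, 25, 12, 9 → max 25
Bypass regrets: 33, 25, 0, 24 → max 33
Loop regrets: 0, 0, 18, 0 → max 18
Inland regrets: 21, 2, 16, 22 → max 22
Highway regrets: 11, 36, 9, 36 → max 36
Bridge regrets: 28, 0, 2, 24 → max 28
Smallest max regret = 18 → Loop.

Loop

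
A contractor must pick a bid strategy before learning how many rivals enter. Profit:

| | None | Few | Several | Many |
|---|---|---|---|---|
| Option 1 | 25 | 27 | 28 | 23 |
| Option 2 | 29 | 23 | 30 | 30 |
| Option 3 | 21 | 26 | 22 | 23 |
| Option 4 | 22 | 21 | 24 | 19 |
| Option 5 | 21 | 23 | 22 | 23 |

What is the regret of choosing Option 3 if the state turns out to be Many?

7

Best payoff under Many is 30.
Regret = 30 − 23 = 7.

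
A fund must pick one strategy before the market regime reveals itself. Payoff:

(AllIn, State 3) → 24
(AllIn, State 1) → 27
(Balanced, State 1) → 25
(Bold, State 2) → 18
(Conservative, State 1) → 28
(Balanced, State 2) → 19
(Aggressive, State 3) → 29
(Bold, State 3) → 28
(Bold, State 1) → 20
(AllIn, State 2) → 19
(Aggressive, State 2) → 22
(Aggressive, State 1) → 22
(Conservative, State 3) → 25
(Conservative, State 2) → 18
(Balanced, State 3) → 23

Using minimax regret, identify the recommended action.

Column bests: State 1=28, State 2=22, State 3=29.
Conservative regrets: 0, 4, 4 → max 4
Balanced regrets: 3, 3, 6 → max 6
Aggressive regrets: 6, 0, 0 → max 6
Bold regrets: 8, 4, 1 → max 8
AllIn regrets: 1, 3, 5 → max 5
Smallest max regret = 4 → Conservative.

Conservative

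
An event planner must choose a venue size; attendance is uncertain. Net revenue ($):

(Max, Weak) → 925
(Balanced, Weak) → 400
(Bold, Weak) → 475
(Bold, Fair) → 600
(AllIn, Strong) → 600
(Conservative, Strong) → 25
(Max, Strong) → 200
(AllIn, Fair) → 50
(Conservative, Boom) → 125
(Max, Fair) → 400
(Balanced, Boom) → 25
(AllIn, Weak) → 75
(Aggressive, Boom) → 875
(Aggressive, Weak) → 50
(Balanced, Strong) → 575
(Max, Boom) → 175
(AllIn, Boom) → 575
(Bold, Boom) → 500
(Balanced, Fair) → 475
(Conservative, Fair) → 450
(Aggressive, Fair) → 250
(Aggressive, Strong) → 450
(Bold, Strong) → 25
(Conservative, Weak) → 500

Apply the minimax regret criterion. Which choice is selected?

Column bests: Weak=925, Fair=600, Strong=600, Boom=875.
Conservative regrets: 425, 150, 575, 750 → max 750
Balanced regrets: 525, 125, 25, 850 → max 850
Aggressive regrets: 875, 350, 150, 0 → max 875
Bold regrets: 450, 0, 575, 375 → max 575
AllIn regrets: 850, 550, 0, 300 → max 850
Max regrets: 0, 200, 400, 700 → max 700
Smallest max regret = 575 → Bold.

Bold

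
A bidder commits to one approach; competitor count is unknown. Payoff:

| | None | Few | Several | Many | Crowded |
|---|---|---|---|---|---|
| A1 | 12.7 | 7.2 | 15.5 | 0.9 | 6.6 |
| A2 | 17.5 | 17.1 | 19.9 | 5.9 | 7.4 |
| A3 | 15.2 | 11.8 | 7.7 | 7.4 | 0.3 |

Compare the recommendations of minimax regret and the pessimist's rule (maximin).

Column bests: None=17.5, Few=17.1, Several=19.9, Many=7.4, Crowded=7.4.
A1 regrets: 4.8, 9.9, 4.4, 6.5, 0.8 → max 9.9
A2 regrets: 0.0, 0.0, 0.0, 1.5, 0.0 → max 1.5
A3 regrets: 2.3, 5.3, 12.2, 0.0, 7.1 → max 12.2
Smallest max regret = 1.5 → A2.
Row minima: A1=0.9, A2=5.9, A3=0.3
Best worst-case = 5.9 → A2.

minimax regret → A2; maximin → A2 (agree)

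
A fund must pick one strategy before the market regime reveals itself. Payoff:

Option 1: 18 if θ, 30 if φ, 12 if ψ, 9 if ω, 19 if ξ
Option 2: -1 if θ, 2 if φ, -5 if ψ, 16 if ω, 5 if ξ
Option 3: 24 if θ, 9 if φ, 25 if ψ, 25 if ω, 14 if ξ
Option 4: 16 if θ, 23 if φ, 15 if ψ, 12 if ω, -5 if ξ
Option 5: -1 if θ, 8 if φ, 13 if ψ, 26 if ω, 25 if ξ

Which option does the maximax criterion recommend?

Option 1

Row maxima: Option 1=30, Option 2=16, Option 3=25, Option 4=23, Option 5=26
Best best-case = 30 → Option 1.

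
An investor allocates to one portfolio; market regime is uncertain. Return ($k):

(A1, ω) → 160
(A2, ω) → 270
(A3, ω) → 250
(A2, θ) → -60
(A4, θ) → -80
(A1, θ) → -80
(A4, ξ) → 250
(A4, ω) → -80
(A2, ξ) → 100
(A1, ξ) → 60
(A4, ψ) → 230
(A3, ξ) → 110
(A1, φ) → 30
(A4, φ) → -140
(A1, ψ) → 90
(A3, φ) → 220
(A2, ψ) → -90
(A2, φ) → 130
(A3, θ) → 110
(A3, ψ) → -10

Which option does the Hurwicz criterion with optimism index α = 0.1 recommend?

A3

A1: 0.1·160 + 0.9·(-80) = -56
A2: 0.1·270 + 0.9·(-90) = -54
A3: 0.1·250 + 0.9·(-10) = 16
A4: 0.1·250 + 0.9·(-140) = -101
Highest Hurwicz score = 16 → A3.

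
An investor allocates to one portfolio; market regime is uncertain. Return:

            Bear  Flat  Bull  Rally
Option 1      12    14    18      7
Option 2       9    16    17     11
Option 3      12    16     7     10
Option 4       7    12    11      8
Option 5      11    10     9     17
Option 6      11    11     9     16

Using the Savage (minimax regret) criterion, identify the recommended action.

Column bests: Bear=12, Flat=16, Bull=18, Rally=17.
Option 1 regrets: 0, 2, 0, 10 → max 10
Option 2 regrets: 3, 0, 1, 6 → max 6
Option 3 regrets: 0, 0, 11, 7 → max 11
Option 4 regrets: 5, 4, 7, 9 → max 9
Option 5 regrets: 1, 6, 9, 0 → max 9
Option 6 regrets: 1, 5, 9, 1 → max 9
Smallest max regret = 6 → Option 2.

Option 2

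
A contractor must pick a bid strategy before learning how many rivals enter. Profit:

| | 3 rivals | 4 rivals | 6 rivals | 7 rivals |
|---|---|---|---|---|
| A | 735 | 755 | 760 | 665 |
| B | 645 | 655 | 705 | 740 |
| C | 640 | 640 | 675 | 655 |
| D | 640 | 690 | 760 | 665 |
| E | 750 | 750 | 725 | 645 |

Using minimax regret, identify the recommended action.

A

Column bests: 3 rivals=750, 4 rivals=755, 6 rivals=760, 7 rivals=740.
A regrets: 15, 0, 0, 75 → max 75
B regrets: 105, 100, 55, 0 → max 105
C regrets: 110, 115, 85, 85 → max 115
D regrets: 110, 65, 0, 75 → max 110
E regrets: 0, 5, 35, 95 → max 95
Smallest max regret = 75 → A.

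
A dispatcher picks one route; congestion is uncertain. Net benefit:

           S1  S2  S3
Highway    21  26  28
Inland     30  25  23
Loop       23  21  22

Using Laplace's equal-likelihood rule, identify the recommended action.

Row averages: Highway=25, Inland=26, Loop=22
Highest average = 26 → Inland.

Inland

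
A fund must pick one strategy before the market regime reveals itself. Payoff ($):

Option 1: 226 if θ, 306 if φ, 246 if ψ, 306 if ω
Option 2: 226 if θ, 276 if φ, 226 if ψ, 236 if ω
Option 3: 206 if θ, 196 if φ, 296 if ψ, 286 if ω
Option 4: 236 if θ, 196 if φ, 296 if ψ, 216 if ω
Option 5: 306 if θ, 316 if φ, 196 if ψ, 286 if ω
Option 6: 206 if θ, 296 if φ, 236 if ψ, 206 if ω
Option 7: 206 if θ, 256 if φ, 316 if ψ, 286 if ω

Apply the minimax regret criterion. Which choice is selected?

Option 1

Column bests: θ=306, φ=316, ψ=316, ω=306.
Option 1 regrets: 80, 10, 70, 0 → max 80
Option 2 regrets: 80, 40, 90, 70 → max 90
Option 3 regrets: 100, 120, 20, 20 → max 120
Option 4 regrets: 70, 120, 20, 90 → max 120
Option 5 regrets: 0, 0, 120, 20 → max 120
Option 6 regrets: 100, 20, 80, 100 → max 100
Option 7 regrets: 100, 60, 0, 20 → max 100
Smallest max regret = 80 → Option 1.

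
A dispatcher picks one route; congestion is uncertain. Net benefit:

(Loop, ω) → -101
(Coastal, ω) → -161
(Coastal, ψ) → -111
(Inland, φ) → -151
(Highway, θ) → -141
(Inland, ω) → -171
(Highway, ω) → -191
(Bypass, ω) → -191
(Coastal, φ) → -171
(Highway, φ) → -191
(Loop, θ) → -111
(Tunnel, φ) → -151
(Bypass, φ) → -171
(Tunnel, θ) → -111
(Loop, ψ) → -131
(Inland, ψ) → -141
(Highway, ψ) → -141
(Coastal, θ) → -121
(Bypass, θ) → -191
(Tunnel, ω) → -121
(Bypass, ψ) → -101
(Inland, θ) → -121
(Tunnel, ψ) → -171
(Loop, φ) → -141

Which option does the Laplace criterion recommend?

Loop

Row averages: Inland=-146, Loop=-121, Tunnel=-138.5, Bypass=-163.5, Highway=-166, Coastal=-141
Highest average = -121 → Loop.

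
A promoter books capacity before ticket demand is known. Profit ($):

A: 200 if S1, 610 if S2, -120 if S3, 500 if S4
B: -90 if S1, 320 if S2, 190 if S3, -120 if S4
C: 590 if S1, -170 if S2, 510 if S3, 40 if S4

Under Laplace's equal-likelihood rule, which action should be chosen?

A

Row averages: A=297.5, B=75, C=242.5
Highest average = 297.5 → A.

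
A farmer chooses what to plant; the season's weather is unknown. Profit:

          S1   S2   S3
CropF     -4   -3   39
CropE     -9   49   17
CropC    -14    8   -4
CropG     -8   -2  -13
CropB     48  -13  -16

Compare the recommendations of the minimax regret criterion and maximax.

minimax regret → CropF; maximax → CropE (disagree)

Column bests: S1=48, S2=49, S3=39.
CropF regrets: 52, 52, 0 → max 52
CropE regrets: 57, 0, 22 → max 57
CropC regrets: 62, 41, 43 → max 62
CropG regrets: 56, 51, 52 → max 56
CropB regrets: 0, 62, 55 → max 62
Smallest max regret = 52 → CropF.
Row maxima: CropF=39, CropE=49, CropC=8, CropG=-2, CropB=48
Best best-case = 49 → CropE.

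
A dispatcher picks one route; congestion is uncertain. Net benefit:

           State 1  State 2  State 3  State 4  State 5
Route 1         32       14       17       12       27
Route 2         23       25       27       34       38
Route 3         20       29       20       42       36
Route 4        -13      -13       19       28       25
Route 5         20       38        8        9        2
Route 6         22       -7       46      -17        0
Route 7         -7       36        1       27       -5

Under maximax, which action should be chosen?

Row maxima: Route 1=32, Route 2=38, Route 3=42, Route 4=28, Route 5=38, Route 6=46, Route 7=36
Best best-case = 46 → Route 6.

Route 6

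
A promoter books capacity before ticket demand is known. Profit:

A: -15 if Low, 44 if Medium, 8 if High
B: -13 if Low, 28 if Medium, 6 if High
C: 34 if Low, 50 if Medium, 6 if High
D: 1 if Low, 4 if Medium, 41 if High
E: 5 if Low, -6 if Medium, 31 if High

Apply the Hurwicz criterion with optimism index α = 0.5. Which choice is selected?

C

A: 0.5·44 + 0.5·(-15) = 14.5
B: 0.5·28 + 0.5·(-13) = 7.5
C: 0.5·50 + 0.5·6 = 28
D: 0.5·41 + 0.5·1 = 21
E: 0.5·31 + 0.5·(-6) = 12.5
Highest Hurwicz score = 28 → C.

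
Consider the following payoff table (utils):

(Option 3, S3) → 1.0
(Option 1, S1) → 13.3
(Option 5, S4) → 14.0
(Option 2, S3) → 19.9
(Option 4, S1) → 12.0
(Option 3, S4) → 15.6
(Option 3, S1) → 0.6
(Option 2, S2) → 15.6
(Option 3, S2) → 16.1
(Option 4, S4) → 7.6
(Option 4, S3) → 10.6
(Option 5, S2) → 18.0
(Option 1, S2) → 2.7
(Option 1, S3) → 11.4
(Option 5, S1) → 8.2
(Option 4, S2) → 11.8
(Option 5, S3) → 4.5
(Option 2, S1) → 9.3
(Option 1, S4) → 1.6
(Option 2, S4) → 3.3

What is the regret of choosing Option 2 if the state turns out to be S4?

Best payoff under S4 is 15.6.
Regret = 15.6 − 3.3 = 12.3.

12.3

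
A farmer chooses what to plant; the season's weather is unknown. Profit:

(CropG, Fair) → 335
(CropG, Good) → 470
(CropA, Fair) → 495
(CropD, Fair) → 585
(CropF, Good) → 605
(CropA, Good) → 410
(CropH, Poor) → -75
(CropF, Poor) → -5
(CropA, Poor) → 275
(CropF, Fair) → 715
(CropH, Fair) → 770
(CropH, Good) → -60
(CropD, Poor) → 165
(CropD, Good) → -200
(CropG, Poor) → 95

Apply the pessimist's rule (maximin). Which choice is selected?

CropA

Row minima: CropF=-5, CropA=275, CropG=95, CropD=-200, CropH=-75
Best worst-case = 275 → CropA.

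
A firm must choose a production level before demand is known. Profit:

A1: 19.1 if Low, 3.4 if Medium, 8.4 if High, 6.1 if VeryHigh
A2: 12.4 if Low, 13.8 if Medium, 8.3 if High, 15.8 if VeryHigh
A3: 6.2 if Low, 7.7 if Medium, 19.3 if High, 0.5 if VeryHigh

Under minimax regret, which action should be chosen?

A1

Column bests: Low=19.1, Medium=13.8, High=19.3, VeryHigh=15.8.
A1 regrets: 0.0, 10.4, 10.9, 9.7 → max 10.9
A2 regrets: 6.7, 0.0, 11.0, 0.0 → max 11.0
A3 regrets: 12.9, 6.1, 0.0, 15.3 → max 15.3
Smallest max regret = 10.9 → A1.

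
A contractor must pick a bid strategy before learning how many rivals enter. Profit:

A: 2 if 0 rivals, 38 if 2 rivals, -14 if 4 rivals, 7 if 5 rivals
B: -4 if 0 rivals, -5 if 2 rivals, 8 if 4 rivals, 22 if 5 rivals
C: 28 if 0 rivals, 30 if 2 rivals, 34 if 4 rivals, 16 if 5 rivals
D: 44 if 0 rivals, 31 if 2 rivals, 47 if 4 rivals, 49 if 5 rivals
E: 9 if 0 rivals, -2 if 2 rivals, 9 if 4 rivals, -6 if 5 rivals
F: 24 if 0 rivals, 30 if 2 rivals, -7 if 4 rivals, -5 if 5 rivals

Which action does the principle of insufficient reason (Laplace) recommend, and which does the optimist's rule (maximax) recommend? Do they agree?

laplace → D; maximax → D (agree)

Row averages: A=8.25, B=5.25, C=27, D=42.75, E=2.5, F=10.5
Highest average = 42.75 → D.
Row maxima: A=38, B=22, C=34, D=49, E=9, F=30
Best best-case = 49 → D.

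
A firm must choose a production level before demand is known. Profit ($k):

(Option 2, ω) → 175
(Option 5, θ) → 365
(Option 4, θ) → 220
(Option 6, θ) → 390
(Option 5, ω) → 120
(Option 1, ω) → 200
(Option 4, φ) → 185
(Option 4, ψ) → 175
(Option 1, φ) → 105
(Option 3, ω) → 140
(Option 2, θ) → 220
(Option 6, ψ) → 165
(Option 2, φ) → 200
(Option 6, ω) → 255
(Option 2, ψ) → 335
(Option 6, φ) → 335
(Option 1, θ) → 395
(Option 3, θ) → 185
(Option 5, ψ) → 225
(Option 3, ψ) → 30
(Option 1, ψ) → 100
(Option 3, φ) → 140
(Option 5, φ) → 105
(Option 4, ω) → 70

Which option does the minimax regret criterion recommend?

Option 6

Column bests: θ=395, φ=335, ψ=335, ω=255.
Option 1 regrets: 0, 230, 235, 55 → max 235
Option 2 regrets: 175, 135, 0, 80 → max 175
Option 3 regrets: 210, 195, 305, 115 → max 305
Option 4 regrets: 175, 150, 160, 185 → max 185
Option 5 regrets: 30, 230, 110, 135 → max 230
Option 6 regrets: 5, 0, 170, 0 → max 170
Smallest max regret = 170 → Option 6.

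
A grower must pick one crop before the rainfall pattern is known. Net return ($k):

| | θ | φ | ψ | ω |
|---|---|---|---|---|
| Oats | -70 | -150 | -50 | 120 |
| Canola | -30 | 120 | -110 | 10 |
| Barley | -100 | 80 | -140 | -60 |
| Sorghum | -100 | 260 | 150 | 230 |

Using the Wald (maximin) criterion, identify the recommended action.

Row minima: Oats=-150, Canola=-110, Barley=-140, Sorghum=-100
Best worst-case = -100 → Sorghum.

Sorghum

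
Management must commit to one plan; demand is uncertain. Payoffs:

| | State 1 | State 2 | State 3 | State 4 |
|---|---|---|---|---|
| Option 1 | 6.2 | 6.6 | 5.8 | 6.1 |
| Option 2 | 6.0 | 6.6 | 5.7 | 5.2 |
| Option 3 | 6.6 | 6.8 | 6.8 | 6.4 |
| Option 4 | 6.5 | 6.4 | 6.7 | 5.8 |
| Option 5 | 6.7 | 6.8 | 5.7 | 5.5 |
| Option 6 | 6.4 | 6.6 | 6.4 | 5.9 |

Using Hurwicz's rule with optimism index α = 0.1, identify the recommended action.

Option 3

Option 1: 0.1·6.6 + 0.9·5.8 = 5.88
Option 2: 0.1·6.6 + 0.9·5.2 = 5.34
Option 3: 0.1·6.8 + 0.9·6.4 = 6.44
Option 4: 0.1·6.7 + 0.9·5.8 = 5.89
Option 5: 0.1·6.8 + 0.9·5.5 = 5.63
Option 6: 0.1·6.6 + 0.9·5.9 = 5.97
Highest Hurwicz score = 6.44 → Option 3.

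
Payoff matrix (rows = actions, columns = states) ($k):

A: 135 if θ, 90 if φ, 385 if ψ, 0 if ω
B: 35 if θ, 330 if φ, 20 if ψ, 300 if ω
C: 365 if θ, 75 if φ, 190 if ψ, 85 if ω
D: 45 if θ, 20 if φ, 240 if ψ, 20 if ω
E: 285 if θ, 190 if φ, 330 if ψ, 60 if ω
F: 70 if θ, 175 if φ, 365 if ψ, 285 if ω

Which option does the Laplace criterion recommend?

Row averages: A=152.5, B=171.25, C=178.75, D=81.25, E=216.25, F=223.75
Highest average = 223.75 → F.

F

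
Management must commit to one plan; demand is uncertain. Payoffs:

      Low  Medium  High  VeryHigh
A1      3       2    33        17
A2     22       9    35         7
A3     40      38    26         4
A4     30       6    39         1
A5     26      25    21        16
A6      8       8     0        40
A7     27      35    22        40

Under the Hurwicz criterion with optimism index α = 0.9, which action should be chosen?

A1: 0.9·33 + 0.1·2 = 29.9
A2: 0.9·35 + 0.1·7 = 32.2
A3: 0.9·40 + 0.1·4 = 36.4
A4: 0.9·39 + 0.1·1 = 35.2
A5: 0.9·26 + 0.1·16 = 25
A6: 0.9·40 + 0.1·0 = 36
A7: 0.9·40 + 0.1·22 = 38.2
Highest Hurwicz score = 38.2 → A7.

A7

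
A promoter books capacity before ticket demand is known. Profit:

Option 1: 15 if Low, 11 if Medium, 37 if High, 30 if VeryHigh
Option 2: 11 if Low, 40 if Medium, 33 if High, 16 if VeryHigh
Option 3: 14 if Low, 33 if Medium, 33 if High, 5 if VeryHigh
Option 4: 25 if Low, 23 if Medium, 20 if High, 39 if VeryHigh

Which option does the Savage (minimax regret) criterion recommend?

Column bests: Low=25, Medium=40, High=37, VeryHigh=39.
Option 1 regrets: 10, 29, 0, 9 → max 29
Option 2 regrets: 14, 0, 4, 23 → max 23
Option 3 regrets: 11, 7, 4, 34 → max 34
Option 4 regrets: 0, 17, 17, 0 → max 17
Smallest max regret = 17 → Option 4.

Option 4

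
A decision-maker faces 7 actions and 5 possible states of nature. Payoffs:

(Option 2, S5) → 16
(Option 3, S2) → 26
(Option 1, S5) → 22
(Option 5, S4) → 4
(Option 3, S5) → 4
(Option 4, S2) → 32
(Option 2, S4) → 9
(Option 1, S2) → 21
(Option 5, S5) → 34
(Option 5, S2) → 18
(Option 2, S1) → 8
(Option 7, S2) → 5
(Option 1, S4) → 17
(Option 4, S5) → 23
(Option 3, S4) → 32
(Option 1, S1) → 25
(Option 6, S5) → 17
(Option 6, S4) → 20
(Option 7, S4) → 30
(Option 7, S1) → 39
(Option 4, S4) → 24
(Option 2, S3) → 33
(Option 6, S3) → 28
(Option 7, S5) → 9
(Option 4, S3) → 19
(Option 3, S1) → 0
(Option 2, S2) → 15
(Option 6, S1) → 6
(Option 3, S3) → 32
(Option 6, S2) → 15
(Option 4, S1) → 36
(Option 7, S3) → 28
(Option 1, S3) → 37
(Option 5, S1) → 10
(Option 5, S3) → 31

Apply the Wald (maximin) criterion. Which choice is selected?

Row minima: Option 1=17, Option 2=8, Option 3=0, Option 4=19, Option 5=4, Option 6=6, Option 7=5
Best worst-case = 19 → Option 4.

Option 4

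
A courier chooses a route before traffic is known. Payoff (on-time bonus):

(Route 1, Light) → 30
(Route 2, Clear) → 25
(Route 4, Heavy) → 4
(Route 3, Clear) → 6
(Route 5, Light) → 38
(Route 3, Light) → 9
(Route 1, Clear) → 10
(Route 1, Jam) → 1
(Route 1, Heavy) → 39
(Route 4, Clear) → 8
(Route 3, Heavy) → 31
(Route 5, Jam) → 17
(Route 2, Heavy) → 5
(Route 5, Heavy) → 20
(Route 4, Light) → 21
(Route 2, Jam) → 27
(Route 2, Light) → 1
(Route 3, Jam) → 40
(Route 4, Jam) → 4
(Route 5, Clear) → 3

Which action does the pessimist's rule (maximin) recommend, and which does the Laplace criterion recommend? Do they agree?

maximin → Route 3; laplace → Route 3 (agree)

Row minima: Route 1=1, Route 2=1, Route 3=6, Route 4=4, Route 5=3
Best worst-case = 6 → Route 3.
Row averages: Route 1=20, Route 2=14.5, Route 3=21.5, Route 4=9.25, Route 5=19.5
Highest average = 21.5 → Route 3.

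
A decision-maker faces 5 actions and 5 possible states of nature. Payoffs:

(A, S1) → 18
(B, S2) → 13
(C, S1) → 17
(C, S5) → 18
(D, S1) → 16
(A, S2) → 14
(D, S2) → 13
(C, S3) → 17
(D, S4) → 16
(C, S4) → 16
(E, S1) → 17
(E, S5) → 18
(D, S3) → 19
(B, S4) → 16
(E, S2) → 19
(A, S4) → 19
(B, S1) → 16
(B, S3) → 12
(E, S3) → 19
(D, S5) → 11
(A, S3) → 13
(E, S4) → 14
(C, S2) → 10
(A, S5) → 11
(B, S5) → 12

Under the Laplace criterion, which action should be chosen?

E

Row averages: A=15, B=13.8, C=15.6, D=15, E=17.4
Highest average = 17.4 → E.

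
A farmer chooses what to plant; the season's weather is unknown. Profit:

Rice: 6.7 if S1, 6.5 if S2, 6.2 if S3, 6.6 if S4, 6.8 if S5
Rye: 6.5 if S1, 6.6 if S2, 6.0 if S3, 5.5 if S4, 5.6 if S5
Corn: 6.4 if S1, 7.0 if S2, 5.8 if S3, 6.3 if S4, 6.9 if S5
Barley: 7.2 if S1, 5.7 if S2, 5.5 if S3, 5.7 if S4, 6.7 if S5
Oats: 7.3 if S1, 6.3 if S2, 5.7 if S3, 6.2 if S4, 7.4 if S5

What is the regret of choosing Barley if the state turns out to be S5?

Best payoff under S5 is 7.4.
Regret = 7.4 − 6.7 = 0.7.

0.7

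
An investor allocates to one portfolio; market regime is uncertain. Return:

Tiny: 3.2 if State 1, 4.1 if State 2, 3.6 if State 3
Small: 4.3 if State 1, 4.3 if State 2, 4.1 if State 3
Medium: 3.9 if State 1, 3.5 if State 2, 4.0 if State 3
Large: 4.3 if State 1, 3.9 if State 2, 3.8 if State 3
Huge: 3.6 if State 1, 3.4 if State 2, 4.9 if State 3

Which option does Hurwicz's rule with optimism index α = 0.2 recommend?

Tiny: 0.2·4.1 + 0.8·3.2 = 3.38
Small: 0.2·4.3 + 0.8·4.1 = 4.14
Medium: 0.2·4.0 + 0.8·3.5 = 3.6
Large: 0.2·4.3 + 0.8·3.8 = 3.9
Huge: 0.2·4.9 + 0.8·3.4 = 3.7
Highest Hurwicz score = 4.14 → Small.

Small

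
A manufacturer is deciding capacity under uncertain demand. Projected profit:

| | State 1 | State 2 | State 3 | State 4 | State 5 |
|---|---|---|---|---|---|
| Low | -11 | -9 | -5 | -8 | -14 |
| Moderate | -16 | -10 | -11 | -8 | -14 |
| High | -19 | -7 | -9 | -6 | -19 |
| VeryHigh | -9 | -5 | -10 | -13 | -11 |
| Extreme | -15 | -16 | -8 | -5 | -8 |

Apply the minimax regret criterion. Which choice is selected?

Column bests: State 1=-9, State 2=-5, State 3=-5, State 4=-5, State 5=-8.
Low regrets: 2, 4, 0, 3, 6 → max 6
Moderate regrets: 7, 5, 6, 3, 6 → max 7
High regrets: 10, 2, 4, 1, 11 → max 11
VeryHigh regrets: 0, 0, 5, 8, 3 → max 8
Extreme regrets: 6, 11, 3, 0, 0 → max 11
Smallest max regret = 6 → Low.

Low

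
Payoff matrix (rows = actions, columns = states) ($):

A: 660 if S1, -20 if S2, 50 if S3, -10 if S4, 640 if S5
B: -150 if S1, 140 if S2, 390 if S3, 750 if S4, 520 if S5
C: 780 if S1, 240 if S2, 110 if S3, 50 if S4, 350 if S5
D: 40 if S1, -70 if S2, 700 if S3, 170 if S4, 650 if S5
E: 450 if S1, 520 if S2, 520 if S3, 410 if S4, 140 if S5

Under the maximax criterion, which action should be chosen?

C

Row maxima: A=660, B=750, C=780, D=700, E=520
Best best-case = 780 → C.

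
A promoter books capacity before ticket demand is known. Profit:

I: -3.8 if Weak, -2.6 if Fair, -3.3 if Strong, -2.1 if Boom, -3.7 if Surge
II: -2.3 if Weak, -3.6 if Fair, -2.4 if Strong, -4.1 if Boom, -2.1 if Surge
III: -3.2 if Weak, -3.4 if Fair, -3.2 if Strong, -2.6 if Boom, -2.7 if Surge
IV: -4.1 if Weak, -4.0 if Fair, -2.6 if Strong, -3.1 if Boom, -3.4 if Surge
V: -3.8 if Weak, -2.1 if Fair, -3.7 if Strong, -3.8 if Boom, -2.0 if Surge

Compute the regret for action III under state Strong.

0.8

Best payoff under Strong is -2.4.
Regret = -2.4 − (-3.2) = 0.8.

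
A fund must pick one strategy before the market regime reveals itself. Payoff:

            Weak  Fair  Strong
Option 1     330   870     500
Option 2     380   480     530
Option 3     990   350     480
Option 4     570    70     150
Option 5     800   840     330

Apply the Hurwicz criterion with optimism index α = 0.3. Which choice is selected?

Option 1: 0.3·870 + 0.7·330 = 492
Option 2: 0.3·530 + 0.7·380 = 425
Option 3: 0.3·990 + 0.7·350 = 542
Option 4: 0.3·570 + 0.7·70 = 220
Option 5: 0.3·840 + 0.7·330 = 483
Highest Hurwicz score = 542 → Option 3.

Option 3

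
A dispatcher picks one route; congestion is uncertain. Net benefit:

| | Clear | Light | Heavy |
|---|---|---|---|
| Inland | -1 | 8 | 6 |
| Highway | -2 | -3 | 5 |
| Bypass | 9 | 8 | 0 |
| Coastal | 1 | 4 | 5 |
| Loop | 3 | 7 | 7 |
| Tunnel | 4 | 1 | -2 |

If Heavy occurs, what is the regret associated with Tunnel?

9

Best payoff under Heavy is 7.
Regret = 7 − (-2) = 9.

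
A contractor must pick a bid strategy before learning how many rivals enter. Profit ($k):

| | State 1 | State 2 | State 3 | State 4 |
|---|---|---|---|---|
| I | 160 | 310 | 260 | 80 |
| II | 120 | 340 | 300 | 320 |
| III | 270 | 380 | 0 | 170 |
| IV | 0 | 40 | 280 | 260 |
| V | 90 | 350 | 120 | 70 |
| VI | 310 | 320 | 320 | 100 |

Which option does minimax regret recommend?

II

Column bests: State 1=310, State 2=380, State 3=320, State 4=320.
I regrets: 150, 70, 60, 240 → max 240
II regrets: 190, 40, 20, 0 → max 190
III regrets: 40, 0, 320, 150 → max 320
IV regrets: 310, 340, 40, 60 → max 340
V regrets: 220, 30, 200, 250 → max 250
VI regrets: 0, 60, 0, 220 → max 220
Smallest max regret = 190 → II.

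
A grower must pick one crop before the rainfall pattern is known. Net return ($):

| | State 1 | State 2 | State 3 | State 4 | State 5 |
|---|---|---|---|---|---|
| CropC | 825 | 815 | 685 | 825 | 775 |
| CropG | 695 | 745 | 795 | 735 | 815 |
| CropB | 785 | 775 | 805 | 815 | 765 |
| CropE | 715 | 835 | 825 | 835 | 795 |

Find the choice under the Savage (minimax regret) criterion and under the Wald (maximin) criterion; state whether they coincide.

minimax regret → CropB; maximin → CropB (agree)

Column bests: State 1=825, State 2=835, State 3=825, State 4=835, State 5=815.
CropC regrets: 0, 20, 140, 10, 40 → max 140
CropG regrets: 130, 90, 30, 100, 0 → max 130
CropB regrets: 40, 60, 20, 20, 50 → max 60
CropE regrets: 110, 0, 0, 0, 20 → max 110
Smallest max regret = 60 → CropB.
Row minima: CropC=685, CropG=695, CropB=765, CropE=715
Best worst-case = 765 → CropB.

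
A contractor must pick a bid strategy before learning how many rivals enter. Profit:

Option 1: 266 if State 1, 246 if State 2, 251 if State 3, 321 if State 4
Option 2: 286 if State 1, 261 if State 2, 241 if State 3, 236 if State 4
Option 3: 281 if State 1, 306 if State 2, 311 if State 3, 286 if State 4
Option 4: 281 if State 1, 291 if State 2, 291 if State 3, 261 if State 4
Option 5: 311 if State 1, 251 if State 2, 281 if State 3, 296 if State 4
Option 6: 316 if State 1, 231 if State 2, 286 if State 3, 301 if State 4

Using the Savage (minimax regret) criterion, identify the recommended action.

Option 3

Column bests: State 1=316, State 2=306, State 3=311, State 4=321.
Option 1 regrets: 50, 60, 60, 0 → max 60
Option 2 regrets: 30, 45, 70, 85 → max 85
Option 3 regrets: 35, 0, 0, 35 → max 35
Option 4 regrets: 35, 15, 20, 60 → max 60
Option 5 regrets: 5, 55, 30, 25 → max 55
Option 6 regrets: 0, 75, 25, 20 → max 75
Smallest max regret = 35 → Option 3.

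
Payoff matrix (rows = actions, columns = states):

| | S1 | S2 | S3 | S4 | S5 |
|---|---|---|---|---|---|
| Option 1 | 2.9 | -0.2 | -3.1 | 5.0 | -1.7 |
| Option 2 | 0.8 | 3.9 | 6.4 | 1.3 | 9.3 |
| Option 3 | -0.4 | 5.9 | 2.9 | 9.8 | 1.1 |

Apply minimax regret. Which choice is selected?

Option 3

Column bests: S1=2.9, S2=5.9, S3=6.4, S4=9.8, S5=9.3.
Option 1 regrets: 0.0, 6.1, 9.5, 4.8, 11.0 → max 11.0
Option 2 regrets: 2.1, 2.0, 0.0, 8.5, 0.0 → max 8.5
Option 3 regrets: 3.3, 0.0, 3.5, 0.0, 8.2 → max 8.2
Smallest max regret = 8.2 → Option 3.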